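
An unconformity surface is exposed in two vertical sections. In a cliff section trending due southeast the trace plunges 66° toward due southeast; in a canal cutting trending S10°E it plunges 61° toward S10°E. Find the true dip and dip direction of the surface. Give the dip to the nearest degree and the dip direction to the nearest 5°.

true dip 66°, dip direction 135°

The two traces are lines in the plane: v₁ = (sin 135°·cos 66°, cos 135°·cos 66°, −sin 66°), v₂ = (sin 170°·cos 61°, cos 170°·cos 61°, −sin 61°).
The plane normal is n = v₁ × v₂ ∝ (0.185, -0.175, 0.113).
True dip = arccos(n_z / |n|) = arccos(0.4066) = 66.0°.
Dip direction = atan2(0.185, -0.175) = 133° (azimuth of n's horizontal projection).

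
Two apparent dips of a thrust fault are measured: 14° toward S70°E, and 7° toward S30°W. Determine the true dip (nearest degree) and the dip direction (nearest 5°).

true dip 17°, dip direction 145°

Represent each trace as a vector plunging at its apparent dip toward its trend (east-north-up frame): v₁ = (0.912, -0.332, -0.242), v₂ = (-0.496, -0.860, -0.122).
n = v₁ × v₂ = (0.168, -0.231, 0.948) (taken with n_z > 0).
True dip = arccos(n_z / |n|) = arccos(0.9576) = 16.8°.
Dip direction = atan2(0.168, -0.231) = 144° (azimuth of n's horizontal projection).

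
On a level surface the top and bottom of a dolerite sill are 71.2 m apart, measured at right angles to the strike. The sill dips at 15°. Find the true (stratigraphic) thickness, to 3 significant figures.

18.4 m

True thickness t = w · sin(dip) = 71.2 × sin 15°
t = 71.2 × 0.2588 = 18.428 m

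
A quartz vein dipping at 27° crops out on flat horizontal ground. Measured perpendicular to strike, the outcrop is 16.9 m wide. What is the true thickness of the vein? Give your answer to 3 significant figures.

7.67 m

True thickness t = w · sin(dip) = 16.9 × sin 27°
t = 16.9 × 0.4540 = 7.672 m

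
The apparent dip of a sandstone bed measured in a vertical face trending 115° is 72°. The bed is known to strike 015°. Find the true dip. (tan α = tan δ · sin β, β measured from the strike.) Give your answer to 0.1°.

β = acute angle between strike 015° and section 115° = 80°.
tan δ = tan α / sin β = tan 72° / sin 80° = 3.0777 / 0.9848 = 3.1252
δ = arctan(3.1252) = 72.26°

72.3°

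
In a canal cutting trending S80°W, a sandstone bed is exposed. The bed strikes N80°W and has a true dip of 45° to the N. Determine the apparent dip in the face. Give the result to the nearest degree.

Angle between strike (N80°W) and section (S80°W): β = 20°.
tan(apparent dip) = tan 45° · sin 20° = 0.3420
α = arctan(0.3420) = 18.88°

19°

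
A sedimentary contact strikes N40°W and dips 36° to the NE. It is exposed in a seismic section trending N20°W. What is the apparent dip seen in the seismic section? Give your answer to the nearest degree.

14°

Angle between strike (N40°W) and section (N20°W): β = 20°.
tan(apparent dip) = tan 36° · sin 20° = 0.2485
apparent dip = arctan 0.2485 = 13.95°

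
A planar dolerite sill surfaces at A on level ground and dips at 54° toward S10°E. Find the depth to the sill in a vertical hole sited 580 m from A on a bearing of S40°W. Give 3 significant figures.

513 m

The hole lies 50° from the dip direction, so the down-dip offset is 580 × cos 50° = 372.82 m.
Depth = down-dip offset × tan(dip) = 372.82 × tan 54° = 372.82 × 1.3764
Depth = 513.14 m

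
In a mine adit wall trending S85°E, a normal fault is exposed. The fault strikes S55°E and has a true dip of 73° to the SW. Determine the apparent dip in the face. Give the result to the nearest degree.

The section lies 30° from the strike.
tan α = tan 73° × sin 30° = 3.2709 × 0.5000 = 1.6354
apparent dip = arctan 1.6354 = 58.56°

59°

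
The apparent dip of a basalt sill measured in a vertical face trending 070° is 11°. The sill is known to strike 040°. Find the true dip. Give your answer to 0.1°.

The section is 30° from the strike.
tan δ = tan α / sin β = tan 11° / sin 30° = 0.1944 / 0.5000 = 0.3888
true dip = arctan 0.3888 = 21.24°

21.2°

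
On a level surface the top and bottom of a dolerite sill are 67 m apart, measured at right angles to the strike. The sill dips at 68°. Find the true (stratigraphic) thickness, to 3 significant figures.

62.1 m

True thickness t = w · sin(dip) = 67 × sin 68°
t = 67 × 0.9272 = 62.121 m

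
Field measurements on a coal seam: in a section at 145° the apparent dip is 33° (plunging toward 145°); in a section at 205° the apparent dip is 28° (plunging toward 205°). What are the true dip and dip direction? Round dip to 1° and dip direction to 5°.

Represent each trace as a vector plunging at its apparent dip toward its trend (east-north-up frame): v₁ = (0.481, -0.687, -0.545), v₂ = (-0.373, -0.800, -0.469).
Cross product v₁ × v₂ gives the pole to the plane: n ∝ (0.113, -0.429, 0.641).
True dip = arccos(n_z / |n|) = arccos(0.8223) = 34.7°.
Dip direction = azimuth of (n_x, n_y) = atan2(0.113, -0.429) = 165°.

true dip 35°, dip direction 165°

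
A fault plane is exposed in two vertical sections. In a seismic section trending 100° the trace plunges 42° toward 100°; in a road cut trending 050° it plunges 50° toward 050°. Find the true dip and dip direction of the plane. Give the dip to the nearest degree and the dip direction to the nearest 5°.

true dip 50°, dip direction 060°

Each apparent-dip line lies in the plane. As unit vectors (x east, y north, z up), v₁ plunges 42°→100° and v₂ plunges 50°→050°.
Cross product v₁ × v₂ gives the pole to the plane: n ∝ (0.375, 0.231, 0.366).
tan δ = √(n_x²+n_y²)/n_z = 0.441/0.366, so δ = 50.3°.
Dip direction = azimuth of (n_x, n_y) = atan2(0.375, 0.231) = 58°.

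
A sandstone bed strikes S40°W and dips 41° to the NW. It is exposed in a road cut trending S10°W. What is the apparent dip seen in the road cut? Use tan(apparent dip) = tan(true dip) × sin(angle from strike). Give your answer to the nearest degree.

The section lies 30° from the strike.
tan(apparent dip) = tan 41° · sin 30° = 0.4346
α = arctan(0.4346) = 23.49°

23°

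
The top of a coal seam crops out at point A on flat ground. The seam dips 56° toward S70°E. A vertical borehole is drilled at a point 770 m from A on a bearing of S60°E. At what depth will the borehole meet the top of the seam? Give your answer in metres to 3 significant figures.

The hole lies 10° from the dip direction, so the down-dip offset is 770 × cos 10° = 758.30 m.
Depth = down-dip offset × tan(dip) = 758.30 × tan 56° = 758.30 × 1.4826
Depth = 1124.23 m

1120 m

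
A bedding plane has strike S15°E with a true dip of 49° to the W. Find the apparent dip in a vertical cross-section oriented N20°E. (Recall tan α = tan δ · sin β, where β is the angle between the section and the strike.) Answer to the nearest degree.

Angle between strike (S15°E) and section (N20°E): β = 35°.
tan(apparent dip) = tan 49° · sin 35° = 0.6598
α = arctan(0.6598) = 33.42°

33°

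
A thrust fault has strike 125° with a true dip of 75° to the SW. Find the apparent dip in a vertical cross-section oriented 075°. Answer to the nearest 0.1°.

70.7°

The section lies 50° from the strike.
tan(apparent dip) = tan 75° · sin 50° = 2.8589
α = arctan(2.8589) = 70.72°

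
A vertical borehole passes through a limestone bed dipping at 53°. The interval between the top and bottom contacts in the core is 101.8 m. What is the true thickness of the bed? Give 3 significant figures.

True thickness t = h · cos(dip) = 101.8 × cos 53°
t = 101.8 × 0.6018 = 61.265 m

61.3 m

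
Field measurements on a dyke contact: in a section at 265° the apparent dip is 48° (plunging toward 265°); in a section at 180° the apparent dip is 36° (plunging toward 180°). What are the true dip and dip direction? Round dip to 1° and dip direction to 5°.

Each apparent-dip line lies in the plane. As unit vectors (x east, y north, z up), v₁ plunges 48°→265° and v₂ plunges 36°→180°.
Cross product v₁ × v₂ gives the pole to the plane: n ∝ (-0.567, -0.392, 0.539).
tan δ = √(n_x²+n_y²)/n_z = 0.689/0.539, so δ = 52.0°.
The horizontal component of n points toward azimuth atan2(n_x, n_y) = 235°, the dip direction.

true dip 52°, dip direction 235°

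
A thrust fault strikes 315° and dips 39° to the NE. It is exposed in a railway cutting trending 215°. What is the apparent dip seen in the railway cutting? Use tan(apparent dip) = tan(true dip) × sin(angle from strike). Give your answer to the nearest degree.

39°

Angle between strike (315°) and section (215°): β = 80°.
tan α = tan 39° × sin 80° = 0.8098 × 0.9848 = 0.7975
α = arctan(0.7975) = 38.57°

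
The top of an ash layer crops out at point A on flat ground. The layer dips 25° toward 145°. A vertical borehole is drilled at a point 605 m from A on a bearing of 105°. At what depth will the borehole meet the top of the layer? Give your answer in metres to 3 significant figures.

216 m

The hole lies 40° from the dip direction, so the down-dip offset is 605 × cos 40° = 463.46 m.
Depth = down-dip offset × tan(dip) = 463.46 × tan 25° = 463.46 × 0.4663
Depth = 216.11 m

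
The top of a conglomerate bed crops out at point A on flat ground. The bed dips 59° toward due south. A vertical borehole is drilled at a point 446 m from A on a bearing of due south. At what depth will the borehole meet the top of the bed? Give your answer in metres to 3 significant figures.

The hole is directly down-dip from the outcrop, so the down-dip offset is 446 m.
Depth = down-dip offset × tan(dip) = 446.00 × tan 59° = 446.00 × 1.6643
Depth = 742.27 m

742 m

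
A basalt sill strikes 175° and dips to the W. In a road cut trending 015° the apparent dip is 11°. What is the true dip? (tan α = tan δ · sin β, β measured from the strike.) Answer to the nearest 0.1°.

The section is 20° from the strike.
tan(true dip) = tan 11° / sin 20° = 0.5683
true dip = arctan 0.5683 = 29.61°

29.6°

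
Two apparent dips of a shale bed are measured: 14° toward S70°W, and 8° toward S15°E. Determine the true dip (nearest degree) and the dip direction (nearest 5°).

Represent each trace as a vector plunging at its apparent dip toward its trend (east-north-up frame): v₁ = (-0.912, -0.332, -0.242), v₂ = (0.256, -0.957, -0.139).
Cross product v₁ × v₂ gives the pole to the plane: n ∝ (-0.185, -0.189, 0.957).
tan δ = √(n_x²+n_y²)/n_z = 0.265/0.957, so δ = 15.4°.
Dip direction = atan2(-0.185, -0.189) = 224° (azimuth of n's horizontal projection).

true dip 15°, dip direction 225°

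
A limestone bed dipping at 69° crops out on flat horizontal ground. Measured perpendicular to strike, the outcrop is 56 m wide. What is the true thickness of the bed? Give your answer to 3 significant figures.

True thickness t = w · sin(dip) = 56 × sin 69°
t = 56 × 0.9336 = 52.281 m

52.3 m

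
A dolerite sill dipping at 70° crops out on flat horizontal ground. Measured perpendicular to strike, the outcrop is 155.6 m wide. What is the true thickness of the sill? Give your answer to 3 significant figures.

True thickness t = w · sin(dip) = 155.6 × sin 70°
t = 155.6 × 0.9397 = 146.216 m

146 m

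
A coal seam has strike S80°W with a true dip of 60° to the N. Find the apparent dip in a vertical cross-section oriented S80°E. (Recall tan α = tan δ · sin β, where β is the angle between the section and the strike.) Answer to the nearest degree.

31°

The section lies 20° from the strike.
tan α = tan 60° × sin 20° = 1.7321 × 0.3420 = 0.5924
apparent dip = arctan 0.5924 = 30.64°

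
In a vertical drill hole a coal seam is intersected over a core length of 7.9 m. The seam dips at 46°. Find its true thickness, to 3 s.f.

True thickness t = h · cos(dip) = 7.9 × cos 46°
t = 7.9 × 0.6947 = 5.488 m

5.49 m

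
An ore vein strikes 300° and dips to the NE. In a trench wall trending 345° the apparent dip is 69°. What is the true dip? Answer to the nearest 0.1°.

74.8°

The section is 45° from the strike.
tan(true dip) = tan 69° / sin 45° = 3.6842
δ = arctan(3.6842) = 74.81°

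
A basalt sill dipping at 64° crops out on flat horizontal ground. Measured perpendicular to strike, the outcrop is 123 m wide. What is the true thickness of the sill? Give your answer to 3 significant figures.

111 m

True thickness t = w · sin(dip) = 123 × sin 64°
t = 123 × 0.8988 = 110.552 m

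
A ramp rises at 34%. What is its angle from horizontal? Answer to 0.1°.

18.8°

tan θ = 34/100 = 0.3400
θ = arctan(0.3400) = 18.78°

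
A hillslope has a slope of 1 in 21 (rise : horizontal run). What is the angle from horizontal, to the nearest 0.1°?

2.7°

tan θ = 1/21 = 0.0476
θ = arctan(0.0476) = 2.73°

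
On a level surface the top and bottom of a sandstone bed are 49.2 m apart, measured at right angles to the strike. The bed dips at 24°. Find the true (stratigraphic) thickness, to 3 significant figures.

True thickness t = w · sin(dip) = 49.2 × sin 24°
t = 49.2 × 0.4067 = 20.011 m

20.0 m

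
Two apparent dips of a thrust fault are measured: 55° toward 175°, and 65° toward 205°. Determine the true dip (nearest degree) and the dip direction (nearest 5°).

The two traces are lines in the plane: v₁ = (sin 175°·cos 55°, cos 175°·cos 55°, −sin 55°), v₂ = (sin 205°·cos 65°, cos 205°·cos 65°, −sin 65°).
n = v₁ × v₂ = (-0.204, -0.192, 0.121) (taken with n_z > 0).
tan δ = √(n_x²+n_y²)/n_z = 0.280/0.121, so δ = 66.6°.
Dip direction = atan2(-0.204, -0.192) = 227° (azimuth of n's horizontal projection).

true dip 67°, dip direction 225°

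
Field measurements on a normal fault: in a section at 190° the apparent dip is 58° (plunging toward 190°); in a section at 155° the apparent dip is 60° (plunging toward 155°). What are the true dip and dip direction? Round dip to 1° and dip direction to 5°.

Each apparent-dip line lies in the plane. As unit vectors (x east, y north, z up), v₁ plunges 58°→190° and v₂ plunges 60°→155°.
n = v₁ × v₂ = (0.068, -0.259, 0.152) (taken with n_z > 0).
tan δ = √(n_x²+n_y²)/n_z = 0.268/0.152, so δ = 60.4°.
Dip direction = azimuth of (n_x, n_y) = atan2(0.068, -0.259) = 165°.

true dip 60°, dip direction 165°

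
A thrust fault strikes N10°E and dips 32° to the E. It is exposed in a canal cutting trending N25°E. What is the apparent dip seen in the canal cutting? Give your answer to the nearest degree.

The strike is N10°E and the section trends N25°E; the acute angle between them is β = 15°.
tan(apparent dip) = tan 32° · sin 15° = 0.1617
α = arctan(0.1617) = 9.19°

9°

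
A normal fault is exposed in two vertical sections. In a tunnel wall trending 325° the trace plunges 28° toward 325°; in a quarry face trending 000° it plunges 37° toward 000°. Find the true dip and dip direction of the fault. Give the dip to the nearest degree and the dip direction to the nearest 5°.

Represent each trace as a vector plunging at its apparent dip toward its trend (east-north-up frame): v₁ = (-0.506, 0.723, -0.469), v₂ = (0.000, 0.799, -0.602).
Cross product v₁ × v₂ gives the pole to the plane: n ∝ (0.060, 0.305, 0.404).
tan δ = √(n_x²+n_y²)/n_z = 0.311/0.404, so δ = 37.5°.
The horizontal component of n points toward azimuth atan2(n_x, n_y) = 11°, the dip direction.

true dip 38°, dip direction 010°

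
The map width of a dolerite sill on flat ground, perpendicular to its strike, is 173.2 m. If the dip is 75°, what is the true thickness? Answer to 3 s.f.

True thickness t = w · sin(dip) = 173.2 × sin 75°
t = 173.2 × 0.9659 = 167.298 m

167 m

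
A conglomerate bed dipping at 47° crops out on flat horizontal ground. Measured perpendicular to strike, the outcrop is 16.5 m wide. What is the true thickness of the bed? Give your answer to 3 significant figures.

12.1 m

True thickness t = w · sin(dip) = 16.5 × sin 47°
t = 16.5 × 0.7314 = 12.067 m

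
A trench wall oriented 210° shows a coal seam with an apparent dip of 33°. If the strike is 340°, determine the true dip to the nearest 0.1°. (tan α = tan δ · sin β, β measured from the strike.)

40.3°

β = acute angle between strike 340° and section 210° = 50°.
tan δ = tan α / sin β = tan 33° / sin 50° = 0.6494 / 0.7660 = 0.8477
δ = arctan(0.8477) = 40.29°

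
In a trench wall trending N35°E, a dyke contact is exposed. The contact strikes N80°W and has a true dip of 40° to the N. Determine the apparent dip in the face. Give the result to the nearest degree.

The strike is N80°W and the section trends N35°E; the acute angle between them is β = 65°.
tan(apparent dip) = tan 40° · sin 65° = 0.7605
α = arctan(0.7605) = 37.25°

37°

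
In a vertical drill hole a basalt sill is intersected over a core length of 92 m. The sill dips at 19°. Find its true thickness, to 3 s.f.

87.0 m

True thickness t = h · cos(dip) = 92 × cos 19°
t = 92 × 0.9455 = 86.988 m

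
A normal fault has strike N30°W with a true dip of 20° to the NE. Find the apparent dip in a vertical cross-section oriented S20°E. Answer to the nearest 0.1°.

3.6°

The strike is N30°W and the section trends S20°E; the acute angle between them is β = 10°.
tan α = tan 20° × sin 10° = 0.3640 × 0.1736 = 0.0632
α = arctan(0.0632) = 3.62°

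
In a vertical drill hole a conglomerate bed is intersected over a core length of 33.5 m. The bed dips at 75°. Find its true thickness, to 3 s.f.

8.67 m

True thickness t = h · cos(dip) = 33.5 × cos 75°
t = 33.5 × 0.2588 = 8.670 m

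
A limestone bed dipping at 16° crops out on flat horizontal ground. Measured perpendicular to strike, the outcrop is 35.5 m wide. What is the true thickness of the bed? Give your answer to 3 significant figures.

9.79 m

True thickness t = w · sin(dip) = 35.5 × sin 16°
t = 35.5 × 0.2756 = 9.785 m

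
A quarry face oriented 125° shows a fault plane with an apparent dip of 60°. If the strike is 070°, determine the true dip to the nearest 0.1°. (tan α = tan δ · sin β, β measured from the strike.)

64.7°

β = acute angle between strike 070° and section 125° = 55°.
tan(true dip) = tan 60° / sin 55° = 2.1144
δ = arctan(2.1144) = 64.69°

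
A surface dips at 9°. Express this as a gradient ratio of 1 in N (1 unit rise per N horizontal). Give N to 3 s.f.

1 in 6.31

1 : N means tan θ = 1/N, so N = 1/tan 9° = 1/0.1584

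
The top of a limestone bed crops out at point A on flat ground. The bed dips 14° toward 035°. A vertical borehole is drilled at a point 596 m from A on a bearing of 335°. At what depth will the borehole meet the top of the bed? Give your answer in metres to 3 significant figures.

74.3 m

The hole lies 60° from the dip direction, so the down-dip offset is 596 × cos 60° = 298.00 m.
Depth = down-dip offset × tan(dip) = 298.00 × tan 14° = 298.00 × 0.2493
Depth = 74.30 m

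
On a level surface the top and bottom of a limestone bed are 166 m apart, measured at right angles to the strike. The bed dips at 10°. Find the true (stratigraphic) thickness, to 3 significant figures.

True thickness t = w · sin(dip) = 166 × sin 10°
t = 166 × 0.1736 = 28.826 m

28.8 m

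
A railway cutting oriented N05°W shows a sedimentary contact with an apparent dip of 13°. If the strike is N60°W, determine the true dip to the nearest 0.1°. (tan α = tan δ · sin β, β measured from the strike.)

15.7°

The section is 55° from the strike.
tan δ = tan α / sin β = tan 13° / sin 55° = 0.2309 / 0.8192 = 0.2818
δ = arctan(0.2818) = 15.74°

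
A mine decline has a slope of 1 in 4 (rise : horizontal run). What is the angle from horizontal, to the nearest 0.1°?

14.0°

tan θ = 1/4 = 0.2500
θ = arctan(0.2500) = 14.04°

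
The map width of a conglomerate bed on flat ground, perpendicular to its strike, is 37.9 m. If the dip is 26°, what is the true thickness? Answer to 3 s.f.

16.6 m

True thickness t = w · sin(dip) = 37.9 × sin 26°
t = 37.9 × 0.4384 = 16.614 m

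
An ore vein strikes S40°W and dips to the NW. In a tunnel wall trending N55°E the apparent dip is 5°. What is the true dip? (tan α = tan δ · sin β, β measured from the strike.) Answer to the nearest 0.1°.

The section is 15° from the strike.
tan δ = tan α / sin β = tan 5° / sin 15° = 0.0875 / 0.2588 = 0.3380
δ = arctan(0.3380) = 18.68°

18.7°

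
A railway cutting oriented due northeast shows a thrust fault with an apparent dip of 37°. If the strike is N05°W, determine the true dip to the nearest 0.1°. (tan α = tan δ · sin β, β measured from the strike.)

44.5°

β = acute angle between strike N05°W and section due northeast = 50°.
tan δ = tan α / sin β = tan 37° / sin 50° = 0.7536 / 0.7660 = 0.9837
true dip = arctan 0.9837 = 44.53°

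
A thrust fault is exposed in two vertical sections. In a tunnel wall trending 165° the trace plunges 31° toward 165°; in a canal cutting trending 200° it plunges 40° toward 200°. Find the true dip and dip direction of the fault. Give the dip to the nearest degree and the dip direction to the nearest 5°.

true dip 40°, dip direction 210°

Each apparent-dip line lies in the plane. As unit vectors (x east, y north, z up), v₁ plunges 31°→165° and v₂ plunges 40°→200°.
Cross product v₁ × v₂ gives the pole to the plane: n ∝ (-0.161, -0.278, 0.377).
True dip = arccos(n_z / |n|) = arccos(0.7610) = 40.4°.
Dip direction = atan2(-0.161, -0.278) = 210° (azimuth of n's horizontal projection).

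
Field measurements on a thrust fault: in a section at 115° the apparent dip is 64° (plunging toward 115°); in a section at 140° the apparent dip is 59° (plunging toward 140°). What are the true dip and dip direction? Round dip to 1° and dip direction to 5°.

The two traces are lines in the plane: v₁ = (sin 115°·cos 64°, cos 115°·cos 64°, −sin 64°), v₂ = (sin 140°·cos 59°, cos 140°·cos 59°, −sin 59°).
The plane normal is n = v₁ × v₂ ∝ (0.196, -0.043, 0.095).
tan δ = √(n_x²+n_y²)/n_z = 0.200/0.095, so δ = 64.5°.
The horizontal component of n points toward azimuth atan2(n_x, n_y) = 102°, the dip direction.

true dip 65°, dip direction 100°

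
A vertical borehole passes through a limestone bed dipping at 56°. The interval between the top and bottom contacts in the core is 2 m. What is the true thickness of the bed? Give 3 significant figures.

1.12 m

True thickness t = h · cos(dip) = 2 × cos 56°
t = 2 × 0.5592 = 1.118 m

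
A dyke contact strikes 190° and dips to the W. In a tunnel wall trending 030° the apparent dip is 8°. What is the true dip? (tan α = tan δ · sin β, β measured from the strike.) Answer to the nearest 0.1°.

22.3°

β = acute angle between strike 190° and section 030° = 20°.
tan δ = tan α / sin β = tan 8° / sin 20° = 0.1405 / 0.3420 = 0.4109
δ = arctan(0.4109) = 22.34°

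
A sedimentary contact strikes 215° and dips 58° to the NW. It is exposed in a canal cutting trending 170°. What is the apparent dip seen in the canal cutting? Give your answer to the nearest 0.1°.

48.5°

Angle between strike (215°) and section (170°): β = 45°.
tan α = tan 58° × sin 45° = 1.6003 × 0.7071 = 1.1316
apparent dip = arctan 1.1316 = 48.53°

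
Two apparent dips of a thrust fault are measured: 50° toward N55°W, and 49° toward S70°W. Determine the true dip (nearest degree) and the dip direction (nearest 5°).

true dip 53°, dip direction 280°

The two traces are lines in the plane: v₁ = (sin 305°·cos 50°, cos 305°·cos 50°, −sin 50°), v₂ = (sin 250°·cos 49°, cos 250°·cos 49°, −sin 49°).
n = v₁ × v₂ = (-0.450, 0.075, 0.345) (taken with n_z > 0).
tan δ = √(n_x²+n_y²)/n_z = 0.456/0.345, so δ = 52.9°.
Dip direction = atan2(-0.450, 0.075) = 279° (azimuth of n's horizontal projection).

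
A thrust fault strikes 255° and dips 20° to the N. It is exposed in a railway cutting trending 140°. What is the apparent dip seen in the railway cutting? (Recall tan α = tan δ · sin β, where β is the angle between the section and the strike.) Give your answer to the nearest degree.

18°

Angle between strike (255°) and section (140°): β = 65°.
tan α = tan 20° × sin 65° = 0.3640 × 0.9063 = 0.3299
α = arctan(0.3299) = 18.26°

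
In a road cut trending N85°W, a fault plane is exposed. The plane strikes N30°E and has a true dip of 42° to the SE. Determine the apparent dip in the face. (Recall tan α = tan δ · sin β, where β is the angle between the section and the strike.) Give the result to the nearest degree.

39°

The section lies 65° from the strike.
tan α = tan 42° × sin 65° = 0.9004 × 0.9063 = 0.8160
α = arctan(0.8160) = 39.22°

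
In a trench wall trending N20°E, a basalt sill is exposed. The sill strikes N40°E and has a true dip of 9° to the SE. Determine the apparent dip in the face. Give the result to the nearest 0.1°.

The section lies 20° from the strike.
tan(apparent dip) = tan 9° · sin 20° = 0.0542
apparent dip = arctan 0.0542 = 3.10°

3.1°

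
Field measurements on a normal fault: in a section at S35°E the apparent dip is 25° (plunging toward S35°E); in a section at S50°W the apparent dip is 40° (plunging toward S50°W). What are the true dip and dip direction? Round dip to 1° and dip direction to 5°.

true dip 43°, dip direction 205°

The two traces are lines in the plane: v₁ = (sin 145°·cos 25°, cos 145°·cos 25°, −sin 25°), v₂ = (sin 230°·cos 40°, cos 230°·cos 40°, −sin 40°).
Cross product v₁ × v₂ gives the pole to the plane: n ∝ (-0.269, -0.582, 0.692).
tan δ = √(n_x²+n_y²)/n_z = 0.641/0.692, so δ = 42.8°.
Dip direction = azimuth of (n_x, n_y) = atan2(-0.269, -0.582) = 205°.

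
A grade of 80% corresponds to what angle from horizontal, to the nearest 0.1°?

38.7°

tan θ = 80/100 = 0.8000
θ = arctan(0.8000) = 38.66°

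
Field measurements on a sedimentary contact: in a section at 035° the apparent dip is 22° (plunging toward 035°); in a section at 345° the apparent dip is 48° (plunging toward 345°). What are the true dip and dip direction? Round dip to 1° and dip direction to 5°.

true dip 50°, dip direction 325°

Represent each trace as a vector plunging at its apparent dip toward its trend (east-north-up frame): v₁ = (0.532, 0.760, -0.375), v₂ = (-0.173, 0.646, -0.743).
n = v₁ × v₂ = (-0.322, 0.460, 0.475) (taken with n_z > 0).
Dip δ = arctan(|n_h|/n_z) = arctan(0.562/0.475) = 49.8°.
Dip direction = azimuth of (n_x, n_y) = atan2(-0.322, 0.460) = 325°.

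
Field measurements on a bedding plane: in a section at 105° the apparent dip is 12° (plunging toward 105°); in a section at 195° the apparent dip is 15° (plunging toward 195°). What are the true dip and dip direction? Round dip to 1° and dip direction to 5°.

Each apparent-dip line lies in the plane. As unit vectors (x east, y north, z up), v₁ plunges 12°→105° and v₂ plunges 15°→195°.
n = v₁ × v₂ = (0.128, -0.297, 0.945) (taken with n_z > 0).
True dip = arccos(n_z / |n|) = arccos(0.9462) = 18.9°.
The horizontal component of n points toward azimuth atan2(n_x, n_y) = 157°, the dip direction.

true dip 19°, dip direction 155°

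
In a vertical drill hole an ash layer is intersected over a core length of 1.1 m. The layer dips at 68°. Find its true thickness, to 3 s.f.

True thickness t = h · cos(dip) = 1.1 × cos 68°
t = 1.1 × 0.3746 = 0.412 m

0.412 m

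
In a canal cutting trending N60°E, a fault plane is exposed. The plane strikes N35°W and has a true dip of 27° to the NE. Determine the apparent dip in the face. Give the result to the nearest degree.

27°

Angle between strike (N35°W) and section (N60°E): β = 85°.
tan(apparent dip) = tan 27° · sin 85° = 0.5076
α = arctan(0.5076) = 26.91°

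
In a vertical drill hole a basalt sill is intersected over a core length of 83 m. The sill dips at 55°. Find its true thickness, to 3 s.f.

True thickness t = h · cos(dip) = 83 × cos 55°
t = 83 × 0.5736 = 47.607 m

47.6 m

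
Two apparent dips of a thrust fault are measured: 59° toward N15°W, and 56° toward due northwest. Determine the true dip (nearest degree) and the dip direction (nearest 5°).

Each apparent-dip line lies in the plane. As unit vectors (x east, y north, z up), v₁ plunges 59°→N15°W and v₂ plunges 56°→due northwest.
n = v₁ × v₂ = (-0.074, 0.228, 0.144) (taken with n_z > 0).
True dip = arccos(n_z / |n|) = arccos(0.5146) = 59.0°.
Dip direction = azimuth of (n_x, n_y) = atan2(-0.074, 0.228) = 342°.

true dip 59°, dip direction 340°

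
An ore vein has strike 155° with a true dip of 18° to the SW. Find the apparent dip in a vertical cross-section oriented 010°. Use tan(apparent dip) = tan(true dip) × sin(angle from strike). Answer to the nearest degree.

The strike is 155° and the section trends 010°; the acute angle between them is β = 35°.
tan α = tan 18° × sin 35° = 0.3249 × 0.5736 = 0.1864
α = arctan(0.1864) = 10.56°

11°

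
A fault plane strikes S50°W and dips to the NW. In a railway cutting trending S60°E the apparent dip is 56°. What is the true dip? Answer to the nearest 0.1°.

57.6°

β = acute angle between strike S50°W and section S60°E = 70°.
tan δ = tan α / sin β = tan 56° / sin 70° = 1.4826 / 0.9397 = 1.5777
true dip = arctan 1.5777 = 57.63°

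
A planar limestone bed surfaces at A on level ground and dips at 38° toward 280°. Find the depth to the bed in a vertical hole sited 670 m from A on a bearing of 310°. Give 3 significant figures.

453 m

The hole lies 30° from the dip direction, so the down-dip offset is 670 × cos 30° = 580.24 m.
Depth = down-dip offset × tan(dip) = 580.24 × tan 38° = 580.24 × 0.7813
Depth = 453.33 m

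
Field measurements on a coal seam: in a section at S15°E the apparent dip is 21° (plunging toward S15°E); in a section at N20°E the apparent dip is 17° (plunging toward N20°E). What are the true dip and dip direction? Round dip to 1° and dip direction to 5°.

The two traces are lines in the plane: v₁ = (sin 165°·cos 21°, cos 165°·cos 21°, −sin 21°), v₂ = (sin 20°·cos 17°, cos 20°·cos 17°, −sin 17°).
Cross product v₁ × v₂ gives the pole to the plane: n ∝ (0.586, -0.047, 0.512).
True dip = arccos(n_z / |n|) = arccos(0.6570) = 48.9°.
Dip direction = atan2(0.586, -0.047) = 95° (azimuth of n's horizontal projection).

true dip 49°, dip direction 095°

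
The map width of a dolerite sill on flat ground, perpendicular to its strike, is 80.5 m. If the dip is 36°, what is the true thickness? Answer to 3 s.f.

True thickness t = w · sin(dip) = 80.5 × sin 36°
t = 80.5 × 0.5878 = 47.317 m

47.3 m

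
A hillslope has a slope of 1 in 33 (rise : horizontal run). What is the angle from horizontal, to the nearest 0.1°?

1.7°

tan θ = 1/33 = 0.0303
θ = arctan(0.0303) = 1.74°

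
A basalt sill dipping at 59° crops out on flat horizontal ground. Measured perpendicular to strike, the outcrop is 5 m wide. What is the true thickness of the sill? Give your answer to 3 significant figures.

4.29 m

True thickness t = w · sin(dip) = 5 × sin 59°
t = 5 × 0.8572 = 4.286 m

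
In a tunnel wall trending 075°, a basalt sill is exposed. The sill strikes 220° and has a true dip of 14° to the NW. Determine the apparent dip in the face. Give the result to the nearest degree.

8°

The section lies 35° from the strike.
tan α = tan 14° × sin 35° = 0.2493 × 0.5736 = 0.1430
apparent dip = arctan 0.1430 = 8.14°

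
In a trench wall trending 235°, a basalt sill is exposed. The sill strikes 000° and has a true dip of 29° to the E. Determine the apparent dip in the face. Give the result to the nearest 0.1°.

The section lies 55° from the strike.
tan α = tan 29° × sin 55° = 0.5543 × 0.8192 = 0.4541
α = arctan(0.4541) = 24.42°

24.4°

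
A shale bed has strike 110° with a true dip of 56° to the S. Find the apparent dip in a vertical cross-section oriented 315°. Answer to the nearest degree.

32°

The section lies 25° from the strike.
tan(apparent dip) = tan 56° · sin 25° = 0.6266
α = arctan(0.6266) = 32.07°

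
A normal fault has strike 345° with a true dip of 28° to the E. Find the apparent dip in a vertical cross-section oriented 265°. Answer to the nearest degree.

28°

Angle between strike (345°) and section (265°): β = 80°.
tan(apparent dip) = tan 28° · sin 80° = 0.5236
α = arctan(0.5236) = 27.64°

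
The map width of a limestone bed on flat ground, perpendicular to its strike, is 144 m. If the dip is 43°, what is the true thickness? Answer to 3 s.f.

98.2 m

True thickness t = w · sin(dip) = 144 × sin 43°
t = 144 × 0.6820 = 98.208 m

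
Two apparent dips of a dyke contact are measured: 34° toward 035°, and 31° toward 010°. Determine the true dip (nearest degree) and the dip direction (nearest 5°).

Each apparent-dip line lies in the plane. As unit vectors (x east, y north, z up), v₁ plunges 34°→035° and v₂ plunges 31°→010°.
n = v₁ × v₂ = (0.122, 0.162, 0.300) (taken with n_z > 0).
tan δ = √(n_x²+n_y²)/n_z = 0.203/0.300, so δ = 34.0°.
Dip direction = azimuth of (n_x, n_y) = atan2(0.122, 0.162) = 37°.

true dip 34°, dip direction 035°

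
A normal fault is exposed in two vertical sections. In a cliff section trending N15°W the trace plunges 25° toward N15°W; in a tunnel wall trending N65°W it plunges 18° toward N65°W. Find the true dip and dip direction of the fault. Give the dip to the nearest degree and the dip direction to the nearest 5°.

The two traces are lines in the plane: v₁ = (sin 345°·cos 25°, cos 345°·cos 25°, −sin 25°), v₂ = (sin 295°·cos 18°, cos 295°·cos 18°, −sin 18°).
n = v₁ × v₂ = (-0.101, 0.292, 0.660) (taken with n_z > 0).
tan δ = √(n_x²+n_y²)/n_z = 0.309/0.660, so δ = 25.1°.
Dip direction = atan2(-0.101, 0.292) = 341° (azimuth of n's horizontal projection).

true dip 25°, dip direction 340°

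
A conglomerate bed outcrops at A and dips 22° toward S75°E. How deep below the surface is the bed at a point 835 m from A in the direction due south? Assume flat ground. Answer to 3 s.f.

The hole lies 75° from the dip direction, so the down-dip offset is 835 × cos 75° = 216.11 m.
Depth = down-dip offset × tan(dip) = 216.11 × tan 22° = 216.11 × 0.4040
Depth = 87.32 m

87.3 m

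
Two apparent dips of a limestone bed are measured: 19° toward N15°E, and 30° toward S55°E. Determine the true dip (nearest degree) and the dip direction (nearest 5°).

true dip 39°, dip direction 080°

The two traces are lines in the plane: v₁ = (sin 15°·cos 19°, cos 15°·cos 19°, −sin 19°), v₂ = (sin 125°·cos 30°, cos 125°·cos 30°, −sin 30°).
The plane normal is n = v₁ × v₂ ∝ (0.618, 0.109, 0.769).
True dip = arccos(n_z / |n|) = arccos(0.7748) = 39.2°.
The horizontal component of n points toward azimuth atan2(n_x, n_y) = 80°, the dip direction.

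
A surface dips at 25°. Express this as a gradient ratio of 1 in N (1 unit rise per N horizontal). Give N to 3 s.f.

1 : N means tan θ = 1/N, so N = 1/tan 25° = 1/0.4663

1 in 2.14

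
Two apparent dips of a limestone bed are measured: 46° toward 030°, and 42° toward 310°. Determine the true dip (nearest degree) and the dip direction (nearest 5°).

Represent each trace as a vector plunging at its apparent dip toward its trend (east-north-up frame): v₁ = (0.347, 0.602, -0.719), v₂ = (-0.569, 0.478, -0.669).
Cross product v₁ × v₂ gives the pole to the plane: n ∝ (-0.059, 0.642, 0.508).
Dip δ = arctan(|n_h|/n_z) = arctan(0.645/0.508) = 51.7°.
Dip direction = azimuth of (n_x, n_y) = atan2(-0.059, 0.642) = 355°.

true dip 52°, dip direction 355°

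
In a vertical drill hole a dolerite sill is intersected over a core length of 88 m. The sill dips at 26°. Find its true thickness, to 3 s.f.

True thickness t = h · cos(dip) = 88 × cos 26°
t = 88 × 0.8988 = 79.094 m

79.1 m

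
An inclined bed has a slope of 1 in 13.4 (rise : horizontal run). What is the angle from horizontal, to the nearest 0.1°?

tan θ = 1/13.4 = 0.0746
θ = arctan(0.0746) = 4.27°

4.3°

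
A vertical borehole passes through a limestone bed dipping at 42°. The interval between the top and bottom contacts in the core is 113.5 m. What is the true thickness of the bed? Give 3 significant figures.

True thickness t = h · cos(dip) = 113.5 × cos 42°
t = 113.5 × 0.7431 = 84.347 m

84.3 m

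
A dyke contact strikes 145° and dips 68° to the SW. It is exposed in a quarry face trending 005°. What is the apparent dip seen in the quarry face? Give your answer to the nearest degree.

58°

The strike is 145° and the section trends 005°; the acute angle between them is β = 40°.
tan(apparent dip) = tan 68° · sin 40° = 1.5910
α = arctan(1.5910) = 57.85°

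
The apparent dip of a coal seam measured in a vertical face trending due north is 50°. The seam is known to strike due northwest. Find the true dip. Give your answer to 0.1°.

59.3°

β = acute angle between strike due northwest and section due north = 45°.
tan(true dip) = tan 50° / sin 45° = 1.6854
true dip = arctan 1.6854 = 59.32°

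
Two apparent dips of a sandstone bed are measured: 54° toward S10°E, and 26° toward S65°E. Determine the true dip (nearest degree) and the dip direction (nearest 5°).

true dip 55°, dip direction 185°

The two traces are lines in the plane: v₁ = (sin 170°·cos 54°, cos 170°·cos 54°, −sin 54°), v₂ = (sin 115°·cos 26°, cos 115°·cos 26°, −sin 26°).
Cross product v₁ × v₂ gives the pole to the plane: n ∝ (-0.054, -0.614, 0.433).
tan δ = √(n_x²+n_y²)/n_z = 0.617/0.433, so δ = 54.9°.
Dip direction = atan2(-0.054, -0.614) = 185° (azimuth of n's horizontal projection).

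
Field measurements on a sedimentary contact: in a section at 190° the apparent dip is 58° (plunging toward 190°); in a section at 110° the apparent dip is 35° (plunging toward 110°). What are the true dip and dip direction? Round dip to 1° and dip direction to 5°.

true dip 59°, dip direction 175°

Represent each trace as a vector plunging at its apparent dip toward its trend (east-north-up frame): v₁ = (-0.092, -0.522, -0.848), v₂ = (0.770, -0.280, -0.574).
n = v₁ × v₂ = (0.062, -0.706, 0.427) (taken with n_z > 0).
Dip δ = arctan(|n_h|/n_z) = arctan(0.708/0.427) = 58.9°.
Dip direction = azimuth of (n_x, n_y) = atan2(0.062, -0.706) = 175°.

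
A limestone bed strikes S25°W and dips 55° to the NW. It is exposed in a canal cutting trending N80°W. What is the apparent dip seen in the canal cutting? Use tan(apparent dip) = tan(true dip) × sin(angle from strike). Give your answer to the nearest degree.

The section lies 75° from the strike.
tan(apparent dip) = tan 55° · sin 75° = 1.3795
α = arctan(1.3795) = 54.06°

54°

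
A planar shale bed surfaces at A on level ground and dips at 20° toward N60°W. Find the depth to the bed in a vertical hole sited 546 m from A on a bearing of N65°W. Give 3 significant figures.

The hole lies 5° from the dip direction, so the down-dip offset is 546 × cos 5° = 543.92 m.
Depth = down-dip offset × tan(dip) = 543.92 × tan 20° = 543.92 × 0.3640
Depth = 197.97 m

198 m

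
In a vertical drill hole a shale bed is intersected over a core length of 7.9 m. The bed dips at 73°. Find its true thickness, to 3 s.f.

2.31 m

True thickness t = h · cos(dip) = 7.9 × cos 73°
t = 7.9 × 0.2924 = 2.310 m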